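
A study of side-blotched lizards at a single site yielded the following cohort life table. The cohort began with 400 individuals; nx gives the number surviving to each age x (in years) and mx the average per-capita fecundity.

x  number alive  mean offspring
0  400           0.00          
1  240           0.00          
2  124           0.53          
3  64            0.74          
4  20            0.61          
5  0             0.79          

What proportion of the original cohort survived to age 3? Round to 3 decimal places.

0.160

l_3 = n_3/n_0 = 64/400 = 0.16 → 0.160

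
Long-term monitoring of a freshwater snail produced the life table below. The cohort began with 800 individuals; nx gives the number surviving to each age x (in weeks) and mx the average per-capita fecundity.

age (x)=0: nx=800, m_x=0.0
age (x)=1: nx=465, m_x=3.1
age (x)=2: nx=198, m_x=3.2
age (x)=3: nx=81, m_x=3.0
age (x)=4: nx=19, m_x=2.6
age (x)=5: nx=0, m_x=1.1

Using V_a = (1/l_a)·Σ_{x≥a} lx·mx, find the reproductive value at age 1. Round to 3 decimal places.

lx = nx/n0 = nx/800: 1, 0.58125, 0.2475, 0.10125, 0.02375, 0
lx·mx for x ≥ 1: 1.801875, 0.792, 0.30375, 0.06175, 0 → sum = 2.959375
V_1 = 2.959375 / l_1 = 2.959375 / 0.58125 = 5.091398… → 5.091

5.091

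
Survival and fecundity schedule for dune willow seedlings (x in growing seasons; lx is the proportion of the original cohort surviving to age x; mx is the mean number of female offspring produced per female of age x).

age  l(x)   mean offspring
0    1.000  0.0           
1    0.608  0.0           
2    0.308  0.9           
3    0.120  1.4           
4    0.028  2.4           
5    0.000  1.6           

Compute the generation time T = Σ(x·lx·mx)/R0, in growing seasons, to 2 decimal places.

lx·mx: 0, 0, 0.2772, 0.168, 0.0672, 0 → R0 = 0.5124
x·lx·mx: 0, 0, 0.5544, 0.504, 0.2688, 0 → Σ = 1.3272
T = 1.3272 / 0.5124 = 2.590164… → 2.59

2.59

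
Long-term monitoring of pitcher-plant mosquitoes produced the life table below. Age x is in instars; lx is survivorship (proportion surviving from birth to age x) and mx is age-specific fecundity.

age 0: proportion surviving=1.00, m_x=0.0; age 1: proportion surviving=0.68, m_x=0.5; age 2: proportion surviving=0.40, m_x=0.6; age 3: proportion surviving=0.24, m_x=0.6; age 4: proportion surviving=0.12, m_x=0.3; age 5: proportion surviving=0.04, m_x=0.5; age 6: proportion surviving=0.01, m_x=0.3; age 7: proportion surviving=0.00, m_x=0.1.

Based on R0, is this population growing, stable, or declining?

R0 = Σ lx·mx = 0 + 0.34 + 0.24 + 0.144 + 0.036 + 0.02 + 0.003 + 0 = 0.783
R0 < 1, so the population is declining.

declining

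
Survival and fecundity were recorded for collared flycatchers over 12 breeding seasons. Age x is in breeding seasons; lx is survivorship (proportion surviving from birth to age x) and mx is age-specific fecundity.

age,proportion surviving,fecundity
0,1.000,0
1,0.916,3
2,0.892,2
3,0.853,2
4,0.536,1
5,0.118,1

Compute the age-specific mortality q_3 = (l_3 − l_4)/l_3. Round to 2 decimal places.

q_3 = (l_3 − l_4) / l_3 = (0.853 − 0.536) / 0.853
     = 0.317 / 0.853 = 0.37163… → 0.37

0.37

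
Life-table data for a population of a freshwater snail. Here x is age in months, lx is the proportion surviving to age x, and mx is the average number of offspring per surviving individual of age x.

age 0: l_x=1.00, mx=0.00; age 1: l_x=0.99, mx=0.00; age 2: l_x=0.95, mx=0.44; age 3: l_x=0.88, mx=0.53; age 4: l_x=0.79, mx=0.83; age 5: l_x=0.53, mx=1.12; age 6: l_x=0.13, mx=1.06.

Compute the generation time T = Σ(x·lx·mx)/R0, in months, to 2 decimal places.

3.81

lx·mx: 0, 0, 0.418, 0.4664, 0.6557, 0.5936, 0.1378 → R0 = 2.2715
x·lx·mx: 0, 0, 0.836, 1.3992, 2.6228, 2.968, 0.8268 → Σ = 8.6528
T = 8.6528 / 2.2715 = 3.809289… → 3.81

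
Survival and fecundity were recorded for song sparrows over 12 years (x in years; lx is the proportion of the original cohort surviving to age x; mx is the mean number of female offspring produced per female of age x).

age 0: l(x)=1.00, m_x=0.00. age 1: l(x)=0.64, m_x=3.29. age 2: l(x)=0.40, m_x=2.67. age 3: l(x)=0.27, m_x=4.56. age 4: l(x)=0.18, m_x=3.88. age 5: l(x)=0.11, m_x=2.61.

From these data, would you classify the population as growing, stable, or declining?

growing

R0 = Σ lx·mx = 0 + 2.1056 + 1.068 + 1.2312 + 0.6984 + 0.2871 = 5.3903
R0 > 1, so the population is growing.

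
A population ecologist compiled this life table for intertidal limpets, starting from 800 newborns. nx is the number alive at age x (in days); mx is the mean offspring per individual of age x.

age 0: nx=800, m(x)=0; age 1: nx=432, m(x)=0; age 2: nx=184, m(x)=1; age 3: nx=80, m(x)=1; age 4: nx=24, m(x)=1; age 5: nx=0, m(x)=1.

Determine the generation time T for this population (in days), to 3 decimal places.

lx = nx/n0 = nx/800: 1, 0.54, 0.23, 0.1, 0.03, 0
lx·mx: 0, 0, 0.23, 0.1, 0.03, 0 → R0 = 0.36
x·lx·mx: 0, 0, 0.46, 0.3, 0.12, 0 → Σ = 0.88
T = 0.88 / 0.36 = 2.444444… → 2.444

2.444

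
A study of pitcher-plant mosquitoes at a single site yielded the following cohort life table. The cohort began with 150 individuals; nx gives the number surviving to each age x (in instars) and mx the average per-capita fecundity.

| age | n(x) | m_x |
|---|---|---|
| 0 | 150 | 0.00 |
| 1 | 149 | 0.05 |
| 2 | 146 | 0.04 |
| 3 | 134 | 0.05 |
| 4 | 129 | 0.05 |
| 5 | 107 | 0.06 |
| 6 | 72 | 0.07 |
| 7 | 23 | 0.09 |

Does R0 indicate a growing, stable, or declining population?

declining

lx = nx/n0 = nx/150: 1, 0.99333…, 0.97333…, 0.89333…, 0.86, 0.71333…, 0.48, 0.15333…
R0 = Σ lx·mx = 0 + 0.049667… + 0.038933… + 0.044667… + 0.043 + 0.0428… + 0.0336 + 0.0138… = 0.266467…
R0 < 1, so the population is declining.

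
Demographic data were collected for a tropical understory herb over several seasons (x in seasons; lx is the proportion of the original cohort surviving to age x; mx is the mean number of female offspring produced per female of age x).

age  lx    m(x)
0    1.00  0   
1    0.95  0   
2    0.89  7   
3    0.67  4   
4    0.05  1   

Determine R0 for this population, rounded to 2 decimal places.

lx·mx by age: 0, 0, 6.23, 2.68, 0.05
R0 = Σ lx·mx = 8.96 → 8.96

8.96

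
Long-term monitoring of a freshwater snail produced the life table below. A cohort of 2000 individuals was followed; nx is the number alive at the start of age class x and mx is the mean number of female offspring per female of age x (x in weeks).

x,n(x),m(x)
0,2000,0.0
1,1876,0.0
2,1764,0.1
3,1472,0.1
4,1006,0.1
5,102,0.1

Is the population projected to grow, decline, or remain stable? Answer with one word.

lx = nx/n0 = nx/2000: 1, 0.938, 0.882, 0.736, 0.503, 0.051
R0 = Σ lx·mx = 0 + 0 + 0.0882 + 0.0736 + 0.0503 + 0.0051 = 0.2172
R0 < 1, so the population is declining.

declining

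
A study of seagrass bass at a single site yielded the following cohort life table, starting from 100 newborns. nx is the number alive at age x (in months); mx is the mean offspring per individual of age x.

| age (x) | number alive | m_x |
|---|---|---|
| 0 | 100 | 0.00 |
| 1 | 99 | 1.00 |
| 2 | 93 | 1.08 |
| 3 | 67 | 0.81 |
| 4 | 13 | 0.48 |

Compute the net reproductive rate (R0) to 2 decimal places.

2.60

lx = nx/n0 = nx/100: 1, 0.99, 0.93, 0.67, 0.13
lx·mx by age: 0, 0.99, 1.0044, 0.5427, 0.0624
R0 = Σ lx·mx = 2.5995 → 2.60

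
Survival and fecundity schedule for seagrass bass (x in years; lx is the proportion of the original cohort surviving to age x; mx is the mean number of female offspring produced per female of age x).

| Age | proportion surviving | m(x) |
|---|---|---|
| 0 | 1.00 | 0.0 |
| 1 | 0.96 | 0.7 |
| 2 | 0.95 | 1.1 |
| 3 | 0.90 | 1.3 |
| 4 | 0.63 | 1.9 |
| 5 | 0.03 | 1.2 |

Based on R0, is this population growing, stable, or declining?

R0 = Σ lx·mx = 0 + 0.672 + 1.045 + 1.17 + 1.197 + 0.036 = 4.12
R0 > 1, so the population is growing.

growing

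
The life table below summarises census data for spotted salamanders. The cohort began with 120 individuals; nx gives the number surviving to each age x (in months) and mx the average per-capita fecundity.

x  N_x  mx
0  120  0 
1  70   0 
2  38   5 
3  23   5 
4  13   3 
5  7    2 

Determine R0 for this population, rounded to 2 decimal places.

2.98

lx = nx/n0 = nx/120: 1, 0.58333…, 0.31667…, 0.19167…, 0.10833…, 0.05833…
lx·mx by age: 0, 0, 1.583333…, 0.958333…, 0.325…, 0.116667…
R0 = Σ lx·mx = 2.983333… → 2.98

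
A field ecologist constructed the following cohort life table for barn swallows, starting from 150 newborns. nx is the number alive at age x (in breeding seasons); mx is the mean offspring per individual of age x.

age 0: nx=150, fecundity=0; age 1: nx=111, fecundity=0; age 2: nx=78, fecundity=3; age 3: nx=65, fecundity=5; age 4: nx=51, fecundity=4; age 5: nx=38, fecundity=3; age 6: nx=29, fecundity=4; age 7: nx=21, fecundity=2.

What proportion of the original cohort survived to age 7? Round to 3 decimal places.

l_7 = n_7/n_0 = 21/150 = 0.14 → 0.140

0.140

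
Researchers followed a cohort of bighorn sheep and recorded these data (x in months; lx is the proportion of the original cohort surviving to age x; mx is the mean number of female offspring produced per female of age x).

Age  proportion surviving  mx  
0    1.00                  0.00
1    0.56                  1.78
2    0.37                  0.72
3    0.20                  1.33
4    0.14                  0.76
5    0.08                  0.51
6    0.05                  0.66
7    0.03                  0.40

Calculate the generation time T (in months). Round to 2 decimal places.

lx·mx: 0, 0.9968, 0.2664, 0.266, 0.1064, 0.0408, 0.033, 0.012 → R0 = 1.7214
x·lx·mx: 0, 0.9968, 0.5328, 0.798, 0.4256, 0.204, 0.198, 0.084 → Σ = 3.2392
T = 3.2392 / 1.7214 = 1.881724… → 1.88

1.88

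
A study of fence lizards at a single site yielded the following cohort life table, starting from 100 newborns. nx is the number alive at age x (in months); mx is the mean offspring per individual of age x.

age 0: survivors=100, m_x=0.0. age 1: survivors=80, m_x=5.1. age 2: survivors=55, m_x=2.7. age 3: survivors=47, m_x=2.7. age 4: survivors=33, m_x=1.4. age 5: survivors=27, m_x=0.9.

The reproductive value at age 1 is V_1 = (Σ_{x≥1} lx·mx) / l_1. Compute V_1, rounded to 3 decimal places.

9.424

lx = nx/n0 = nx/100: 1, 0.8, 0.55, 0.47, 0.33, 0.27
lx·mx for x ≥ 1: 4.08, 1.485, 1.269, 0.462, 0.243 → sum = 7.539
V_1 = 7.539 / l_1 = 7.539 / 0.8 = 9.42375 → 9.424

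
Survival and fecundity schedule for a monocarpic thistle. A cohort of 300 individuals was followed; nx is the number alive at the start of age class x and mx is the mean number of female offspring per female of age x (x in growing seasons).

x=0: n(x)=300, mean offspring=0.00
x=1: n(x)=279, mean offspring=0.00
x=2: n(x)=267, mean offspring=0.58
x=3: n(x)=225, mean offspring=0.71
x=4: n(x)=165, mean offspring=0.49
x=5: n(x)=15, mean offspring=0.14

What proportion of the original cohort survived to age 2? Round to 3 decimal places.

0.890

l_2 = n_2/n_0 = 267/300 = 0.89 → 0.890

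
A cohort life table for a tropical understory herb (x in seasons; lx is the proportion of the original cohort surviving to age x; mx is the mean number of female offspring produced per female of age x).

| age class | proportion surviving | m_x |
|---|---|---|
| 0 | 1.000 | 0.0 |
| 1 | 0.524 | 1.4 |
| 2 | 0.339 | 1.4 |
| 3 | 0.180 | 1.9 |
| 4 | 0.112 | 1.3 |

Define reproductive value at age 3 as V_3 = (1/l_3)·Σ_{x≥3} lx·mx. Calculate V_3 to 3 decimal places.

2.709

lx·mx for x ≥ 3: 0.342, 0.1456 → sum = 0.4876
V_3 = 0.4876 / l_3 = 0.4876 / 0.18 = 2.708889… → 2.709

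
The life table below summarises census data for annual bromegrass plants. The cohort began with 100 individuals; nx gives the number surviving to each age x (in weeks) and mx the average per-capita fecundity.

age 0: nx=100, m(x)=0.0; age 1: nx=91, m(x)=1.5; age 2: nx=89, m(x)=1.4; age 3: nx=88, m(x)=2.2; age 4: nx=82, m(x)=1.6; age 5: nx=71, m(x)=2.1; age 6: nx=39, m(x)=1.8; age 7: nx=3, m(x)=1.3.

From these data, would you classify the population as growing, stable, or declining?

growing

lx = nx/n0 = nx/100: 1, 0.91, 0.89, 0.88, 0.82, 0.71, 0.39, 0.03
R0 = Σ lx·mx = 0 + 1.365 + 1.246 + 1.936 + 1.312 + 1.491 + 0.702 + 0.039 = 8.091
R0 > 1, so the population is growing.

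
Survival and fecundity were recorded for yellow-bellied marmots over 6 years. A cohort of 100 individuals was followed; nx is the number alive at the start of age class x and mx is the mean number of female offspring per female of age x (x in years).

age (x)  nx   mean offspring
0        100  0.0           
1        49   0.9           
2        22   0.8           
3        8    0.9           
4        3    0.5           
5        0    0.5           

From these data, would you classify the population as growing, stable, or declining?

declining

lx = nx/n0 = nx/100: 1, 0.49, 0.22, 0.08, 0.03, 0
R0 = Σ lx·mx = 0 + 0.441 + 0.176 + 0.072 + 0.015 + 0 = 0.704
R0 < 1, so the population is declining.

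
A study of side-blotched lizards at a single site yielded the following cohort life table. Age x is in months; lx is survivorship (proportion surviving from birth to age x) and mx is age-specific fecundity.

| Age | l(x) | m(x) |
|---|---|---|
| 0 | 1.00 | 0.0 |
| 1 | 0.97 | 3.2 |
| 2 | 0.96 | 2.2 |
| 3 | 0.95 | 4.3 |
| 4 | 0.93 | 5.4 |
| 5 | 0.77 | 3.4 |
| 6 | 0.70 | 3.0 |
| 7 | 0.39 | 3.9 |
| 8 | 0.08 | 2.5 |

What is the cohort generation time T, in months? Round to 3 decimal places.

3.738

lx·mx: 0, 3.104, 2.112, 4.085, 5.022, 2.618, 2.1, 1.521, 0.2 → R0 = 20.762
x·lx·mx: 0, 3.104, 4.224, 12.255, 20.088, 13.09, 12.6, 10.647, 1.6 → Σ = 77.608
T = 77.608 / 20.762 = 3.737983… → 3.738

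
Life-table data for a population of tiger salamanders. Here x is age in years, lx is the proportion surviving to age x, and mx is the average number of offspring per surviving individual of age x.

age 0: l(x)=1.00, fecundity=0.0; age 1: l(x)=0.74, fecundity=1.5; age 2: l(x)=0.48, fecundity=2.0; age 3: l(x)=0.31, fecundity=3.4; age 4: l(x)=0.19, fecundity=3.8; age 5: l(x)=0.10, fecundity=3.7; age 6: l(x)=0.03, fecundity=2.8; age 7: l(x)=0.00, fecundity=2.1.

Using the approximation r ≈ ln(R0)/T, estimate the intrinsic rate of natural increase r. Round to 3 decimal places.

0.549

R0 = Σ lx·mx = 0 + 1.11 + 0.96 + 1.054 + 0.722 + 0.37 + 0.084 + 0 = 4.3
Σ x·lx·mx = 11.434; T = 11.434/4.3 = 2.65907…
r ≈ ln(R0)/T = ln(4.3)/2.65907… = 0.54854… → 0.549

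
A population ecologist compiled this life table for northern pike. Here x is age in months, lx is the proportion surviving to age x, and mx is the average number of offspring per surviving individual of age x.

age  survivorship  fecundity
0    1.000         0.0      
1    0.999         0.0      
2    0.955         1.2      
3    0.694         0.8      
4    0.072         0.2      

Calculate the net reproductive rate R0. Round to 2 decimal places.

1.72

lx·mx by age: 0, 0, 1.146, 0.5552, 0.0144
R0 = Σ lx·mx = 1.7156 → 1.72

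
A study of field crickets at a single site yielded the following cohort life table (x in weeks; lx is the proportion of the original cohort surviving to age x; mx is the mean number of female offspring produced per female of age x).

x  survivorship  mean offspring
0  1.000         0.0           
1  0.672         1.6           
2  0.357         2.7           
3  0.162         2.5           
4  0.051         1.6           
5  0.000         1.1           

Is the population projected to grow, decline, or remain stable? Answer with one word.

growing

R0 = Σ lx·mx = 0 + 1.0752 + 0.9639 + 0.405 + 0.0816 + 0 = 2.5257
R0 > 1, so the population is growing.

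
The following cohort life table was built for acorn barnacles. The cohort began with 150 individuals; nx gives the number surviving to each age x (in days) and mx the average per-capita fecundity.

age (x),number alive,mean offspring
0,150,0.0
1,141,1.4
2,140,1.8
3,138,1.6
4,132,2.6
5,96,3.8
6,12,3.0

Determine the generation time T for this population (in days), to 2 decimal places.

3.38

lx = nx/n0 = nx/150: 1, 0.94, 0.93333…, 0.92, 0.88, 0.64, 0.08
lx·mx: 0, 1.316, 1.68…, 1.472, 2.288, 2.432, 0.24 → R0 = 9.428…
x·lx·mx: 0, 1.316, 3.36…, 4.416, 9.152, 12.16, 1.44 → Σ = 31.844…
T = 31.844… / 9.428… = 3.377599… → 3.38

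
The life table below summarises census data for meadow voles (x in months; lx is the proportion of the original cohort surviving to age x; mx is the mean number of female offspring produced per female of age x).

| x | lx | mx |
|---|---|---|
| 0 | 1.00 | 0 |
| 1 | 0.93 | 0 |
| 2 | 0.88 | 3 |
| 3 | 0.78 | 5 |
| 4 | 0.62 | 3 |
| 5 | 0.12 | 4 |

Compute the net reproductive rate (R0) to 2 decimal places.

8.88

lx·mx by age: 0, 0, 2.64, 3.9, 1.86, 0.48
R0 = Σ lx·mx = 8.88 → 8.88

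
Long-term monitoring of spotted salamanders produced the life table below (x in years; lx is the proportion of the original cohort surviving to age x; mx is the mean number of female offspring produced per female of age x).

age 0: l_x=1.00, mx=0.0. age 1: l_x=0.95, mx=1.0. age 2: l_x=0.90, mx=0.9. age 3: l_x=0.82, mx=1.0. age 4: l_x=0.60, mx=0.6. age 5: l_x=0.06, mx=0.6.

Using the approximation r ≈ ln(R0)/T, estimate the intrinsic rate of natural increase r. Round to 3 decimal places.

0.488

R0 = Σ lx·mx = 0 + 0.95 + 0.81 + 0.82 + 0.36 + 0.036 = 2.976
Σ x·lx·mx = 6.65; T = 6.65/2.976 = 2.23454…
r ≈ ln(R0)/T = ln(2.976)/2.23454… = 0.48806… → 0.488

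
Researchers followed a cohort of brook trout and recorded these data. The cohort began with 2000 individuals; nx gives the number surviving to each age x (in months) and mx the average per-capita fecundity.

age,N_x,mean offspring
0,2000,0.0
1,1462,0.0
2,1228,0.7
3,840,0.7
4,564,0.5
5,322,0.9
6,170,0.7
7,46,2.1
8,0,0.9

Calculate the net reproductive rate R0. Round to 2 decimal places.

1.12

lx = nx/n0 = nx/2000: 1, 0.731, 0.614, 0.42, 0.282, 0.161, 0.085, 0.023, 0
lx·mx by age: 0, 0, 0.4298, 0.294, 0.141, 0.1449, 0.0595, 0.0483, 0
R0 = Σ lx·mx = 1.1175 → 1.12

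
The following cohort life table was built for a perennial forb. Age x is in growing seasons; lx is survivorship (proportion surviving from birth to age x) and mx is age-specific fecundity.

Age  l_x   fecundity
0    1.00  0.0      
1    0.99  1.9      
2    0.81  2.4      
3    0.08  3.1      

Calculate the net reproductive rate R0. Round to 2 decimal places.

4.07

lx·mx by age: 0, 1.881, 1.944, 0.248
R0 = Σ lx·mx = 4.073 → 4.07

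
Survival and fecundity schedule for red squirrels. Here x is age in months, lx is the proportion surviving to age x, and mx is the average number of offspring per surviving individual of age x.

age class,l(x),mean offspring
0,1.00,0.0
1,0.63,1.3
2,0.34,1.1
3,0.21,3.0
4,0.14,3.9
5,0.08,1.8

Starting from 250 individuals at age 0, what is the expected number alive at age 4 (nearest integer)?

35

Expected survivors = N0 · l_4 = 250 × 0.14 = 35 → 35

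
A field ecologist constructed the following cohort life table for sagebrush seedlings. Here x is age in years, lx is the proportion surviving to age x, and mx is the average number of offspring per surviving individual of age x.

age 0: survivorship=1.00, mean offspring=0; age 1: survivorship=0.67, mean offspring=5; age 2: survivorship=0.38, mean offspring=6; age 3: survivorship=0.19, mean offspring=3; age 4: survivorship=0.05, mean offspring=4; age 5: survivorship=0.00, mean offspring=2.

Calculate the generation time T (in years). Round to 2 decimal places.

lx·mx: 0, 3.35, 2.28, 0.57, 0.2, 0 → R0 = 6.4
x·lx·mx: 0, 3.35, 4.56, 1.71, 0.8, 0 → Σ = 10.42
T = 10.42 / 6.4 = 1.628125 → 1.63

1.63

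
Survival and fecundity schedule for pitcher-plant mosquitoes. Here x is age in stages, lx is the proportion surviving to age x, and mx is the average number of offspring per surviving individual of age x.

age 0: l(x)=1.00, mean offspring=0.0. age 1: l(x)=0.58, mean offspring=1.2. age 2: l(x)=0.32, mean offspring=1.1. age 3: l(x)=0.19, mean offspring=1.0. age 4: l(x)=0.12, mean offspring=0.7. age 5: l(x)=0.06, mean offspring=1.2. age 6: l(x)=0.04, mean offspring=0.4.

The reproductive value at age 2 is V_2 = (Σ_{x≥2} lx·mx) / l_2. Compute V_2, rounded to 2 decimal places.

2.23

lx·mx for x ≥ 2: 0.352, 0.19, 0.084, 0.072, 0.016 → sum = 0.714
V_2 = 0.714 / l_2 = 0.714 / 0.32 = 2.23125 → 2.23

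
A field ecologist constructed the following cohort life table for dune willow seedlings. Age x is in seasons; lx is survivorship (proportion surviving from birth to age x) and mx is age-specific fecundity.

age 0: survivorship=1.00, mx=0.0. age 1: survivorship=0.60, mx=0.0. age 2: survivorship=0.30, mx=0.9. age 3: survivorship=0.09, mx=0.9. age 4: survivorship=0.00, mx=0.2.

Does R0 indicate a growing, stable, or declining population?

R0 = Σ lx·mx = 0 + 0 + 0.27 + 0.081 + 0 = 0.351
R0 < 1, so the population is declining.

declining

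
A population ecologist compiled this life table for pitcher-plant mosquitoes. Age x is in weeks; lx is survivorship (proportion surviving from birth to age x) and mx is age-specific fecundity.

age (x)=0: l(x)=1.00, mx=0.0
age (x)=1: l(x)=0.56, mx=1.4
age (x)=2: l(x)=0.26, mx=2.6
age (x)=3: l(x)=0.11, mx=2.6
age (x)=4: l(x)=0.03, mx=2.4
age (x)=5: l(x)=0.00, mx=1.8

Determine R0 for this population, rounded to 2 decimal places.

lx·mx by age: 0, 0.784, 0.676, 0.286, 0.072, 0
R0 = Σ lx·mx = 1.818 → 1.82

1.82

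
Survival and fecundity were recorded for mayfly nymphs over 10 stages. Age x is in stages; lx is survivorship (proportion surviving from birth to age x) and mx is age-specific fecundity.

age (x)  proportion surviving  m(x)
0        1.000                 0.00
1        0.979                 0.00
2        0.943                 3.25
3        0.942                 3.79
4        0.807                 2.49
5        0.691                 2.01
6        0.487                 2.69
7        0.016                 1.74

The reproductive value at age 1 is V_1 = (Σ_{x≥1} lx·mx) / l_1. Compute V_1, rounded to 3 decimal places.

11.615

lx·mx for x ≥ 1: 0, 3.06475, 3.57018, 2.00943, 1.38891, 1.31003, 0.02784 → sum = 11.37114
V_1 = 11.37114 / l_1 = 11.37114 / 0.979 = 11.615056… → 11.615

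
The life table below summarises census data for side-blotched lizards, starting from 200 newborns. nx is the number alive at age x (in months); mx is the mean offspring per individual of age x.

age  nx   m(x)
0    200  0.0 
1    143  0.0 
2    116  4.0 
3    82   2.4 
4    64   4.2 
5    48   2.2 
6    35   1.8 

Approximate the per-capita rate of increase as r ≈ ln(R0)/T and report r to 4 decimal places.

lx = nx/n0 = nx/200: 1, 0.715, 0.58, 0.41, 0.32, 0.24, 0.175
R0 = Σ lx·mx = 0 + 0 + 2.32 + 0.984 + 1.344 + 0.528 + 0.315 = 5.491
Σ x·lx·mx = 17.498; T = 17.498/5.491 = 3.18667…
r ≈ ln(R0)/T = ln(5.491)/3.18667… = 0.534448… → 0.5344

0.5344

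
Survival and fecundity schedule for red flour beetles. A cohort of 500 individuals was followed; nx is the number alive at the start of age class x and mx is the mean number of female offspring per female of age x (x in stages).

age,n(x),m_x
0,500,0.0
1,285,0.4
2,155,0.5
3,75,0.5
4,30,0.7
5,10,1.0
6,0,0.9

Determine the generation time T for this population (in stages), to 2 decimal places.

lx = nx/n0 = nx/500: 1, 0.57, 0.31, 0.15, 0.06, 0.02, 0
lx·mx: 0, 0.228, 0.155, 0.075, 0.042, 0.02, 0 → R0 = 0.52
x·lx·mx: 0, 0.228, 0.31, 0.225, 0.168, 0.1, 0 → Σ = 1.031
T = 1.031 / 0.52 = 1.982692… → 1.98

1.98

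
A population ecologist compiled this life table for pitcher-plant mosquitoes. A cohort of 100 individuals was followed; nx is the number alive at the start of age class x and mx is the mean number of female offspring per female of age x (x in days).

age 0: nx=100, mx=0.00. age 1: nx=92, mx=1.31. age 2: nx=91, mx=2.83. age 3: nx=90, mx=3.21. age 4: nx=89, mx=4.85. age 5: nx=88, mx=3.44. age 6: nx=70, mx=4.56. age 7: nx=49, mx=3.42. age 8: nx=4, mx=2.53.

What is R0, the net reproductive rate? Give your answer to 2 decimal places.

18.98

lx = nx/n0 = nx/100: 1, 0.92, 0.91, 0.9, 0.89, 0.88, 0.7, 0.49, 0.04
lx·mx by age: 0, 1.2052, 2.5753, 2.889, 4.3165, 3.0272, 3.192, 1.6758, 0.1012
R0 = Σ lx·mx = 18.9822 → 18.98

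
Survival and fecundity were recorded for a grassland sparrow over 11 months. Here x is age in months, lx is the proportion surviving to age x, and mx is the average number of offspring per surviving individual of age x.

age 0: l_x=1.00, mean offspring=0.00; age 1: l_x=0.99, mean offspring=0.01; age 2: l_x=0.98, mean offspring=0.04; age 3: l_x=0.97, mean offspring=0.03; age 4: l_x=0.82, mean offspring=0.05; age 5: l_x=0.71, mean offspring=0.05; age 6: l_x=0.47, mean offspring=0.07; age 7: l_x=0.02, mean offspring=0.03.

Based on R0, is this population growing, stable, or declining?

R0 = Σ lx·mx = 0 + 0.0099 + 0.0392 + 0.0291 + 0.041 + 0.0355 + 0.0329 + 0.0006 = 0.1882
R0 < 1, so the population is declining.

declining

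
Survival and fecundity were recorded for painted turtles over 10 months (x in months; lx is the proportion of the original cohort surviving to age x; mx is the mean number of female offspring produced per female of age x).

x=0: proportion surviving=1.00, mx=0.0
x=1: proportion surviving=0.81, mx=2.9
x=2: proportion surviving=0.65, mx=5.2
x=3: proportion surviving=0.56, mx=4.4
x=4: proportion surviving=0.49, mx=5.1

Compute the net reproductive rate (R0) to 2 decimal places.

lx·mx by age: 0, 2.349, 3.38, 2.464, 2.499
R0 = Σ lx·mx = 10.692 → 10.69

10.69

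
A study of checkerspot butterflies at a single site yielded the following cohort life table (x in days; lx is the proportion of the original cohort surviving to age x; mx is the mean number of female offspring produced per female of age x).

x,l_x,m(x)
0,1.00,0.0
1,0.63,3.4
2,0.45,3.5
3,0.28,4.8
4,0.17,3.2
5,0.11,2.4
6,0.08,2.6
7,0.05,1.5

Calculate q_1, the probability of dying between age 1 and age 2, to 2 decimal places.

q_1 = (l_1 − l_2) / l_1 = (0.63 − 0.45) / 0.63
     = 0.18 / 0.63 = 0.285714… → 0.29

0.29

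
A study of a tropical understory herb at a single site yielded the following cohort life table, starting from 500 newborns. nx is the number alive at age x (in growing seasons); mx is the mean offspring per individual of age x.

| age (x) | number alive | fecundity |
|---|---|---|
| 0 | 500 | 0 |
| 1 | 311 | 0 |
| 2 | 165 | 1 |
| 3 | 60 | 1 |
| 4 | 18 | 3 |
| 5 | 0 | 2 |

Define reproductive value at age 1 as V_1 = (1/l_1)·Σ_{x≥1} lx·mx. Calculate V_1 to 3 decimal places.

0.897

lx = nx/n0 = nx/500: 1, 0.622, 0.33, 0.12, 0.036, 0
lx·mx for x ≥ 1: 0, 0.33, 0.12, 0.108, 0 → sum = 0.558
V_1 = 0.558 / l_1 = 0.558 / 0.622 = 0.897106… → 0.897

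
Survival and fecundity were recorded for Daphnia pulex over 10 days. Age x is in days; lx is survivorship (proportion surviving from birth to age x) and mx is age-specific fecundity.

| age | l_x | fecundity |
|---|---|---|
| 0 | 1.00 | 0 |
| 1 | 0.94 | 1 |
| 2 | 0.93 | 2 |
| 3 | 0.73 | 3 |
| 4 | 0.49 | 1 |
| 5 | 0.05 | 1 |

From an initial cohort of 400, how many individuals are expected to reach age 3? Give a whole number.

292

Expected survivors = N0 · l_3 = 400 × 0.73 = 292 → 292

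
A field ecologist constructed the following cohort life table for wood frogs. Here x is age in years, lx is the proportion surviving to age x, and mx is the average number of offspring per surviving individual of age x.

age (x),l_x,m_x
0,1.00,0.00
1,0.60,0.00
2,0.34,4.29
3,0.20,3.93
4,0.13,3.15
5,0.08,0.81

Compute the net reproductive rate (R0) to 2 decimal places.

2.72

lx·mx by age: 0, 0, 1.4586, 0.786, 0.4095, 0.0648
R0 = Σ lx·mx = 2.7189 → 2.72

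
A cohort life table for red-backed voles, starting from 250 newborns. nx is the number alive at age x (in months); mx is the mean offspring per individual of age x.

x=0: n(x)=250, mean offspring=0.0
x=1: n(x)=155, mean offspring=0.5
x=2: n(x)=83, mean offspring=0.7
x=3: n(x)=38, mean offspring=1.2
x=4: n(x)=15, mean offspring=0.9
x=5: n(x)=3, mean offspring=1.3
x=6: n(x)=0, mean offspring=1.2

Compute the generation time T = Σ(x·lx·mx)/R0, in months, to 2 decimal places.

2.03

lx = nx/n0 = nx/250: 1, 0.62, 0.332, 0.152, 0.06, 0.012, 0
lx·mx: 0, 0.31, 0.2324, 0.1824, 0.054, 0.0156, 0 → R0 = 0.7944
x·lx·mx: 0, 0.31, 0.4648, 0.5472, 0.216, 0.078, 0 → Σ = 1.616
T = 1.616 / 0.7944 = 2.03424… → 2.03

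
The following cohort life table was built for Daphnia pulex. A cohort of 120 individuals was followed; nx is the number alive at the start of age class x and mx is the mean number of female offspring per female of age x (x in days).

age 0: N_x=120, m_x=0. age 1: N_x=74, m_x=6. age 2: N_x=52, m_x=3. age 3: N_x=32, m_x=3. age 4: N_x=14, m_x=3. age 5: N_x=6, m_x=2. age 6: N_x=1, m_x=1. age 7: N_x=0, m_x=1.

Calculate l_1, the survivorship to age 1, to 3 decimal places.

0.617

l_1 = n_1/n_0 = 74/120 = 0.616667… → 0.617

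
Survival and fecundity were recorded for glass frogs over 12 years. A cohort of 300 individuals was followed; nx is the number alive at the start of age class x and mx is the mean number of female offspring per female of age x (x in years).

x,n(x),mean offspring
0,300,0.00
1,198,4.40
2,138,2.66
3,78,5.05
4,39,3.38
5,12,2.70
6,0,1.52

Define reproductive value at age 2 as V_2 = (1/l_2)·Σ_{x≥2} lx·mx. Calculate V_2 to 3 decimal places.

lx = nx/n0 = nx/300: 1, 0.66, 0.46, 0.26, 0.13, 0.04, 0
lx·mx for x ≥ 2: 1.2236, 1.313, 0.4394, 0.108, 0 → sum = 3.084
V_2 = 3.084 / l_2 = 3.084 / 0.46 = 6.704348… → 6.704

6.704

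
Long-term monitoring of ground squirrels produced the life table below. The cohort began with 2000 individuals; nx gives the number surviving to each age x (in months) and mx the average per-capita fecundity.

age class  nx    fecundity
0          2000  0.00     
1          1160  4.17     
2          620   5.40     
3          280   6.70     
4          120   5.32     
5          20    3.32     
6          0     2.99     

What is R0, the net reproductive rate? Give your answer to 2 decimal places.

lx = nx/n0 = nx/2000: 1, 0.58, 0.31, 0.14, 0.06, 0.01, 0
lx·mx by age: 0, 2.4186, 1.674, 0.938, 0.3192, 0.0332, 0
R0 = Σ lx·mx = 5.383 → 5.38

5.38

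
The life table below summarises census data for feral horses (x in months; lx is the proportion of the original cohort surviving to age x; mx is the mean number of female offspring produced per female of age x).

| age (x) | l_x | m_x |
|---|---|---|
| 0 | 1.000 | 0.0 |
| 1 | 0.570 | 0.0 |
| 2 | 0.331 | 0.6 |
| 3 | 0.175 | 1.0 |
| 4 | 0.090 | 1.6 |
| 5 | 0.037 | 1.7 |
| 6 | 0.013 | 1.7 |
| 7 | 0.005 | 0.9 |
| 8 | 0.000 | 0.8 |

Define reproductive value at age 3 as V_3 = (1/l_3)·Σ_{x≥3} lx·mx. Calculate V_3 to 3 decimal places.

lx·mx for x ≥ 3: 0.175, 0.144, 0.0629, 0.0221, 0.0045, 0 → sum = 0.4085
V_3 = 0.4085 / l_3 = 0.4085 / 0.175 = 2.334286… → 2.334

2.334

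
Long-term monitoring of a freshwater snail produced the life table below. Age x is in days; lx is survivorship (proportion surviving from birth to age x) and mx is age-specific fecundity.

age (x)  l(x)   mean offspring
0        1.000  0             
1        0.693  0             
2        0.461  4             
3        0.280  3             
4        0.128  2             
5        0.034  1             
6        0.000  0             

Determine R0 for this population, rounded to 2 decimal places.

lx·mx by age: 0, 0, 1.844, 0.84, 0.256, 0.034, 0
R0 = Σ lx·mx = 2.974 → 2.97

2.97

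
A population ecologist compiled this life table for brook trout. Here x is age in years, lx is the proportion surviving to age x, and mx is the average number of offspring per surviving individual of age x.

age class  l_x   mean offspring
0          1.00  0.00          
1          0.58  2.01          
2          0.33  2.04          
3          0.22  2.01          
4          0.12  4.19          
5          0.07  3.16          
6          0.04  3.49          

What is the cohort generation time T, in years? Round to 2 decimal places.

lx·mx: 0, 1.1658, 0.6732, 0.4422, 0.5028, 0.2212, 0.1396 → R0 = 3.1448
x·lx·mx: 0, 1.1658, 1.3464, 1.3266, 2.0112, 1.106, 0.8376 → Σ = 7.7936
T = 7.7936 / 3.1448 = 2.47825… → 2.48

2.48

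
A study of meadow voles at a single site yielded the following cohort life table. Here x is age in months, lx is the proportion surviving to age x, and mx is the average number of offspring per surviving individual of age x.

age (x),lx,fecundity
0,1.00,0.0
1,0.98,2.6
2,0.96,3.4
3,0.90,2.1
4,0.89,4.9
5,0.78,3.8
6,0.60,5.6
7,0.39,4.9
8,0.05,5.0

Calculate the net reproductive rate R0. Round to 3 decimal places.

20.548

lx·mx by age: 0, 2.548, 3.264, 1.89, 4.361, 2.964, 3.36, 1.911, 0.25
R0 = Σ lx·mx = 20.548 → 20.548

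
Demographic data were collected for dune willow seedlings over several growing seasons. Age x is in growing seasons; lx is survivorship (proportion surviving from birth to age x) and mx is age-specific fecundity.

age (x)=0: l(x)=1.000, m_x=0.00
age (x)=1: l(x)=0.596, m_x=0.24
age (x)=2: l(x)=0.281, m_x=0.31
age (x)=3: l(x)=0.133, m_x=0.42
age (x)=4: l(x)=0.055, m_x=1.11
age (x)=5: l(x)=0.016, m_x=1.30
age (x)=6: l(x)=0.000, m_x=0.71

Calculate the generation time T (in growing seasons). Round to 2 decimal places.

2.26

lx·mx: 0, 0.14304, 0.08711, 0.05586, 0.06105, 0.0208, 0 → R0 = 0.36786
x·lx·mx: 0, 0.14304, 0.17422, 0.16758, 0.2442, 0.104, 0 → Σ = 0.83304
T = 0.83304 / 0.36786 = 2.264557… → 2.26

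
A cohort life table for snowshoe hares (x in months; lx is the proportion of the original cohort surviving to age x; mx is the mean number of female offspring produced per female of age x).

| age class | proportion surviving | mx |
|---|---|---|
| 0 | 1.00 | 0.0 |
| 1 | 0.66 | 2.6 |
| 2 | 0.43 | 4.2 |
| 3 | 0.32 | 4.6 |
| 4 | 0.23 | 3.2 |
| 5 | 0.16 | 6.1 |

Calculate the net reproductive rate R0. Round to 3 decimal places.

lx·mx by age: 0, 1.716, 1.806, 1.472, 0.736, 0.976
R0 = Σ lx·mx = 6.706 → 6.706

6.706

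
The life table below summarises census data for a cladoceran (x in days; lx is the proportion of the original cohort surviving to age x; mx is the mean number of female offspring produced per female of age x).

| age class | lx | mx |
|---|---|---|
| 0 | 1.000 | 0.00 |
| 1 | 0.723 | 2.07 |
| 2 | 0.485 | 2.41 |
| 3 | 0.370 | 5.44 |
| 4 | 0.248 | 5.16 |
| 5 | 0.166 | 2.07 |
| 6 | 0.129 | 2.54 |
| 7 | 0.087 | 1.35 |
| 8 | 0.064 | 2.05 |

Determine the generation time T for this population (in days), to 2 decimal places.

lx·mx: 0, 1.49661, 1.16885, 2.0128, 1.27968, 0.34362, 0.32766, 0.11745, 0.1312 → R0 = 6.87787
x·lx·mx: 0, 1.49661, 2.3377, 6.0384, 5.11872, 1.7181, 1.96596, 0.82215, 1.0496 → Σ = 20.54724
T = 20.54724 / 6.87787 = 2.987442… → 2.99

2.99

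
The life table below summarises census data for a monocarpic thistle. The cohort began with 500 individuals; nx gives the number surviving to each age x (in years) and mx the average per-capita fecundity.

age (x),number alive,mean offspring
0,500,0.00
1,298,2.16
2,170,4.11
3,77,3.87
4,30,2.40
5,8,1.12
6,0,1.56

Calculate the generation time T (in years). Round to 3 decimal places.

lx = nx/n0 = nx/500: 1, 0.596, 0.34, 0.154, 0.06, 0.016, 0
lx·mx: 0, 1.28736, 1.3974, 0.59598, 0.144, 0.01792, 0 → R0 = 3.44266
x·lx·mx: 0, 1.28736, 2.7948, 1.78794, 0.576, 0.0896, 0 → Σ = 6.5357
T = 6.5357 / 3.44266 = 1.898445… → 1.898

1.898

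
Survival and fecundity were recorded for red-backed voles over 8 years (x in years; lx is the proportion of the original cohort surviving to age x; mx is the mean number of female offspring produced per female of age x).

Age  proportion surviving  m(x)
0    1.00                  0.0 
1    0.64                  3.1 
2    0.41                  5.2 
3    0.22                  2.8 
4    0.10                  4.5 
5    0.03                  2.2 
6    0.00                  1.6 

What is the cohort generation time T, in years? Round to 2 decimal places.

1.95

lx·mx: 0, 1.984, 2.132, 0.616, 0.45, 0.066, 0 → R0 = 5.248
x·lx·mx: 0, 1.984, 4.264, 1.848, 1.8, 0.33, 0 → Σ = 10.226
T = 10.226 / 5.248 = 1.948552… → 1.95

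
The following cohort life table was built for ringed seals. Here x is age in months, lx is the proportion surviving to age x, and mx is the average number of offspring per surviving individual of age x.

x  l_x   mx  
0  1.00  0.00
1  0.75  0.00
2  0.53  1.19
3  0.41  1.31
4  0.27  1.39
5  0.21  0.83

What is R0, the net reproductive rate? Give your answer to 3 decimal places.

lx·mx by age: 0, 0, 0.6307, 0.5371, 0.3753, 0.1743
R0 = Σ lx·mx = 1.7174 → 1.717

1.717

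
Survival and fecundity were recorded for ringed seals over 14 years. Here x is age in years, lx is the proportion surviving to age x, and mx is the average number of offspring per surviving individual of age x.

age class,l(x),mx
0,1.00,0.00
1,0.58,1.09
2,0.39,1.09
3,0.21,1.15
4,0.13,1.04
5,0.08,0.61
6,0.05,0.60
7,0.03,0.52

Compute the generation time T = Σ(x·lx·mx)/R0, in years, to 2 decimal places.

2.15

lx·mx: 0, 0.6322, 0.4251, 0.2415, 0.1352, 0.0488, 0.03, 0.0156 → R0 = 1.5284
x·lx·mx: 0, 0.6322, 0.8502, 0.7245, 0.5408, 0.244, 0.18, 0.1092 → Σ = 3.2809
T = 3.2809 / 1.5284 = 2.146624… → 2.15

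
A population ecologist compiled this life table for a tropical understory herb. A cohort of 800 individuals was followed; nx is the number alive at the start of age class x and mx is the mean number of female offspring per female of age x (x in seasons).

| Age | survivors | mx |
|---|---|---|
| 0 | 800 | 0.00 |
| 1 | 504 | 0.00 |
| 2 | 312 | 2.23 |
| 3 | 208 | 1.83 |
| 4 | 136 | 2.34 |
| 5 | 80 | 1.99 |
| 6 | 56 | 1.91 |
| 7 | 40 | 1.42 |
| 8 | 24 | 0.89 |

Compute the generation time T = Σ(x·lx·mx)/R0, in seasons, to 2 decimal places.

lx = nx/n0 = nx/800: 1, 0.63, 0.39, 0.26, 0.17, 0.1, 0.07, 0.05, 0.03
lx·mx: 0, 0, 0.8697, 0.4758, 0.3978, 0.199, 0.1337, 0.071, 0.0267 → R0 = 2.1737
x·lx·mx: 0, 0, 1.7394, 1.4274, 1.5912, 0.995, 0.8022, 0.497, 0.2136 → Σ = 7.2658
T = 7.2658 / 2.1737 = 3.342596… → 3.34

3.34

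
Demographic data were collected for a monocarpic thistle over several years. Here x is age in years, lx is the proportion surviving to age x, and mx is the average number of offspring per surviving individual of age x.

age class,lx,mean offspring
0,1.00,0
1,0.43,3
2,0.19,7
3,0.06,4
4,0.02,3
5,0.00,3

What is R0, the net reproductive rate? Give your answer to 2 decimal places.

lx·mx by age: 0, 1.29, 1.33, 0.24, 0.06, 0
R0 = Σ lx·mx = 2.92 → 2.92

2.92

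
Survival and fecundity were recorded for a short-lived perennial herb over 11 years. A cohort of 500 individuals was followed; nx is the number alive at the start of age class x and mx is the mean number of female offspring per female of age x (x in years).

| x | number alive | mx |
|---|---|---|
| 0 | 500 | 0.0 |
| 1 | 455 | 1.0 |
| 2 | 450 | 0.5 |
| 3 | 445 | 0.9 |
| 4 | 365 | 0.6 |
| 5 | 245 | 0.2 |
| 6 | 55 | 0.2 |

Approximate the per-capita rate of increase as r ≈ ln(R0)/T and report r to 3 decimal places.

lx = nx/n0 = nx/500: 1, 0.91, 0.9, 0.89, 0.73, 0.49, 0.11
R0 = Σ lx·mx = 0 + 0.91 + 0.45 + 0.801 + 0.438 + 0.098 + 0.022 = 2.719
Σ x·lx·mx = 6.587; T = 6.587/2.719 = 2.42258…
r ≈ ln(R0)/T = ln(2.719)/2.42258… = 0.41289… → 0.413

0.413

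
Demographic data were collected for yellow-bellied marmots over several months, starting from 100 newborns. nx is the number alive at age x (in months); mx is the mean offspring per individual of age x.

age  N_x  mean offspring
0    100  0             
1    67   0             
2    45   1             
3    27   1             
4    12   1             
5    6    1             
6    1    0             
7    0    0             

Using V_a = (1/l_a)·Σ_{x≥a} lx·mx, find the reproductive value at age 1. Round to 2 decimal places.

lx = nx/n0 = nx/100: 1, 0.67, 0.45, 0.27, 0.12, 0.06, 0.01, 0
lx·mx for x ≥ 1: 0, 0.45, 0.27, 0.12, 0.06, 0, 0 → sum = 0.9
V_1 = 0.9 / l_1 = 0.9 / 0.67 = 1.343284… → 1.34

1.34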